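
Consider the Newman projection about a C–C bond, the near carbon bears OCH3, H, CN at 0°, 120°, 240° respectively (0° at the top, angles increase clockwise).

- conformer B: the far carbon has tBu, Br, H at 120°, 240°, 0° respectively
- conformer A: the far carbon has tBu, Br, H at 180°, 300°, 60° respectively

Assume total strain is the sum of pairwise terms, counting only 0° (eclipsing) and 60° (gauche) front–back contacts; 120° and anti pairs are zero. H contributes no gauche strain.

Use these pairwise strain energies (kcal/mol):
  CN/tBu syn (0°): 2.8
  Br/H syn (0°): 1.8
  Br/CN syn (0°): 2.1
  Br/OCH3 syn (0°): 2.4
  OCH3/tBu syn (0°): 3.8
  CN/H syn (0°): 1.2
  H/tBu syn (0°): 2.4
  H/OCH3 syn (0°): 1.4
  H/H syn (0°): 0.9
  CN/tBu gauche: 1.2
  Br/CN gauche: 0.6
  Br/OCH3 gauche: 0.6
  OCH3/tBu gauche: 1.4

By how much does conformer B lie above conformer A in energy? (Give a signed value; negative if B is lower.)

B is eclipsed. OCH3 at 0° is eclipsed with H at 0° (1.4); H at 120° is eclipsed with tBu at 120° (2.4); CN at 240° is eclipsed with Br at 240° (2.1). Total 5.9 kcal/mol.
A is staggered. OCH3 at 0° is gauche with Br at 300° (0.6); CN at 240° is gauche with tBu at 180° (1.2); CN at 240° is gauche with Br at 300° (0.6). Total 2.4 kcal/mol.
E(B) − E(A) = 5.9 − 2.4 = +3.5 kcal/mol.

+3.5 kcal/mol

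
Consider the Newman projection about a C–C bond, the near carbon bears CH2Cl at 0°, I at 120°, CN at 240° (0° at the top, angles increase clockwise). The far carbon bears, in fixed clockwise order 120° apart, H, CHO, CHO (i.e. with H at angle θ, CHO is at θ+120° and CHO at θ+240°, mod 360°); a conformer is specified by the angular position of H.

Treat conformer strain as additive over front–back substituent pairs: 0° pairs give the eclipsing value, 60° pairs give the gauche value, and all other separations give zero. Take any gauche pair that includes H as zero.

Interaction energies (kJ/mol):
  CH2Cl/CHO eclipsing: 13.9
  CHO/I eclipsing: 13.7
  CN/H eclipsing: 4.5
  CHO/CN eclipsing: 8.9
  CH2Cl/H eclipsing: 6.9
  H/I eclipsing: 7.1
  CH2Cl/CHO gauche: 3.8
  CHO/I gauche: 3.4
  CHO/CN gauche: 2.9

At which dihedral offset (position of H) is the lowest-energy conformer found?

H at 0° is eclipsed. CH2Cl at 0° is eclipsed with H at 0° (6.9); I at 120° is eclipsed with CHO at 120° (13.7); CN at 240° is eclipsed with CHO at 240° (8.9). Total 29.5 kJ/mol.
H at 60° is staggered. CH2Cl at 0° is gauche with CHO at 300° (3.8); I at 120° is gauche with CHO at 180° (3.4); CN at 240° is gauche with CHO at 180° (2.9); CN at 240° is gauche with CHO at 300° (2.9). Total 13.0 kJ/mol.
H at 120° is eclipsed. CH2Cl at 0° is eclipsed with CHO at 0° (13.9); I at 120° is eclipsed with H at 120° (7.1); CN at 240° is eclipsed with CHO at 240° (8.9). Total 29.9 kJ/mol.
H at 180° is staggered. CH2Cl at 0° is gauche with CHO at 300° (3.8); CH2Cl at 0° is gauche with CHO at 60° (3.8); I at 120° is gauche with CHO at 60° (3.4); CN at 240° is gauche with CHO at 300° (2.9). Total 13.9 kJ/mol.
H at 240° is eclipsed. CH2Cl at 0° is eclipsed with CHO at 0° (13.9); I at 120° is eclipsed with CHO at 120° (13.7); CN at 240° is eclipsed with H at 240° (4.5). Total 32.1 kJ/mol.
H at 300° is staggered. CH2Cl at 0° is gauche with CHO at 60° (3.8); I at 120° is gauche with CHO at 60° (3.4); I at 120° is gauche with CHO at 180° (3.4); CN at 240° is gauche with CHO at 180° (2.9). Total 13.5 kJ/mol.
The minimum (13.0 kJ/mol) occurs with H at 60°.

60°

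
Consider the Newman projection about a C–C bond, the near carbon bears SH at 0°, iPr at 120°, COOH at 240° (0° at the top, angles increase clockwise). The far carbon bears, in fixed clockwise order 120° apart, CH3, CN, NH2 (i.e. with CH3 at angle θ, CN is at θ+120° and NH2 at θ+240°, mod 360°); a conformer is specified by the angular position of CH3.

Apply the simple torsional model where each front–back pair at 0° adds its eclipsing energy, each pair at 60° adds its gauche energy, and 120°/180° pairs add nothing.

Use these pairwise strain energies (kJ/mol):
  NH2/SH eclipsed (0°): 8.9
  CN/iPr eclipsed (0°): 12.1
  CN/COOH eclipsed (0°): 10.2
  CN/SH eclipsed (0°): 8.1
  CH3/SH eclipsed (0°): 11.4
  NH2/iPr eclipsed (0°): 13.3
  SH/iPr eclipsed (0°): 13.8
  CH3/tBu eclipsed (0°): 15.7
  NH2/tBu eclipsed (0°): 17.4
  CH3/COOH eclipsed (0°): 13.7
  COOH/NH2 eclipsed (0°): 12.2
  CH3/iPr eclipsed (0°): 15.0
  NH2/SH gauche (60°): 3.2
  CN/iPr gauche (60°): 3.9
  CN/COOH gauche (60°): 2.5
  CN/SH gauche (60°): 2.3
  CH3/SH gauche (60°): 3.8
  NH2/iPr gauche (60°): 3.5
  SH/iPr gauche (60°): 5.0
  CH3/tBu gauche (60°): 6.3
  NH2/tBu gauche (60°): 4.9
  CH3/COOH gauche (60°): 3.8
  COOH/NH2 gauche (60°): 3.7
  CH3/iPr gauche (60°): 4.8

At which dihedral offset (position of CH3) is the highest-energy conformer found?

CH3 at 0° is eclipsed. SH at 0° is eclipsed with CH3 at 0° (11.4); iPr at 120° is eclipsed with CN at 120° (12.1); COOH at 240° is eclipsed with NH2 at 240° (12.2). Total 35.7 kJ/mol.
CH3 at 60° is staggered. SH at 0° is gauche with CH3 at 60° (3.8); SH at 0° is gauche with NH2 at 300° (3.2); iPr at 120° is gauche with CH3 at 60° (4.8); iPr at 120° is gauche with CN at 180° (3.9); COOH at 240° is gauche with CN at 180° (2.5); COOH at 240° is gauche with NH2 at 300° (3.7). Total 21.9 kJ/mol.
CH3 at 120° is eclipsed. SH at 0° is eclipsed with NH2 at 0° (8.9); iPr at 120° is eclipsed with CH3 at 120° (15.0); COOH at 240° is eclipsed with CN at 240° (10.2). Total 34.1 kJ/mol.
CH3 at 180° is staggered. SH at 0° is gauche with CN at 300° (2.3); SH at 0° is gauche with NH2 at 60° (3.2); iPr at 120° is gauche with CH3 at 180° (4.8); iPr at 120° is gauche with NH2 at 60° (3.5); COOH at 240° is gauche with CH3 at 180° (3.8); COOH at 240° is gauche with CN at 300° (2.5). Total 20.1 kJ/mol.
CH3 at 240° is eclipsed. SH at 0° is eclipsed with CN at 0° (8.1); iPr at 120° is eclipsed with NH2 at 120° (13.3); COOH at 240° is eclipsed with CH3 at 240° (13.7). Total 35.1 kJ/mol.
CH3 at 300° is staggered. SH at 0° is gauche with CH3 at 300° (3.8); SH at 0° is gauche with CN at 60° (2.3); iPr at 120° is gauche with CN at 60° (3.9); iPr at 120° is gauche with NH2 at 180° (3.5); COOH at 240° is gauche with CH3 at 300° (3.8); COOH at 240° is gauche with NH2 at 180° (3.7). Total 21.0 kJ/mol.
The maximum (35.7 kJ/mol) occurs with CH3 at 0°.

0°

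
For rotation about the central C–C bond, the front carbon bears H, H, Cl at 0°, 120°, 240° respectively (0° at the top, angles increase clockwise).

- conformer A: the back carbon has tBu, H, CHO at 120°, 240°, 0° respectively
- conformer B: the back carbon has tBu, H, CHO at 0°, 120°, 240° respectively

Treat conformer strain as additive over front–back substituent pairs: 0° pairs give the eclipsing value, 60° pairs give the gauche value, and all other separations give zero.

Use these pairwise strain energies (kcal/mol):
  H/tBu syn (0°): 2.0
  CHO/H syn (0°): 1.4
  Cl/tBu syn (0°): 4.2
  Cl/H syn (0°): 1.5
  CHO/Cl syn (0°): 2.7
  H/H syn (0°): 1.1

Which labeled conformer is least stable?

A (eclipsed): H–CHO eclipsed, H–tBu eclipsed, Cl–H eclipsed; 1.4 + 2.0 + 1.5 = 4.9 kcal/mol.
B (eclipsed): H–tBu eclipsed, H–H eclipsed, Cl–CHO eclipsed; 2.0 + 1.1 + 2.7 = 5.8 kcal/mol.
B has the highest total (5.8 kcal/mol).

B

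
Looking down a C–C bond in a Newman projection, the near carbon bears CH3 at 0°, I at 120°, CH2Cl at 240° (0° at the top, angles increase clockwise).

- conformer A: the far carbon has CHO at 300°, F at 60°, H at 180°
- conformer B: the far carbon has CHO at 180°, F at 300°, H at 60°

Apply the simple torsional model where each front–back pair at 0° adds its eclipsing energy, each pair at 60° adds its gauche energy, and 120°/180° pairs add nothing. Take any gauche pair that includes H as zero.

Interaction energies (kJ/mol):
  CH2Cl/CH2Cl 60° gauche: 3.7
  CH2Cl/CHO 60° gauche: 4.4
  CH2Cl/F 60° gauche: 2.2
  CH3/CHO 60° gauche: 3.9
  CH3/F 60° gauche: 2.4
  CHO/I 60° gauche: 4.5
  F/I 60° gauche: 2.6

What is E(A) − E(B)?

A is staggered. CH3 at 0° is gauche with CHO at 300° (3.9); CH3 at 0° is gauche with F at 60° (2.4); I at 120° is gauche with F at 60° (2.6); CH2Cl at 240° is gauche with CHO at 300° (4.4). Total 13.3 kJ/mol.
B is staggered. CH3 at 0° is gauche with F at 300° (2.4); I at 120° is gauche with CHO at 180° (4.5); CH2Cl at 240° is gauche with CHO at 180° (4.4); CH2Cl at 240° is gauche with F at 300° (2.2). Total 13.5 kJ/mol.
E(A) − E(B) = 13.3 − 13.5 = -0.2 kJ/mol.

-0.2 kJ/mol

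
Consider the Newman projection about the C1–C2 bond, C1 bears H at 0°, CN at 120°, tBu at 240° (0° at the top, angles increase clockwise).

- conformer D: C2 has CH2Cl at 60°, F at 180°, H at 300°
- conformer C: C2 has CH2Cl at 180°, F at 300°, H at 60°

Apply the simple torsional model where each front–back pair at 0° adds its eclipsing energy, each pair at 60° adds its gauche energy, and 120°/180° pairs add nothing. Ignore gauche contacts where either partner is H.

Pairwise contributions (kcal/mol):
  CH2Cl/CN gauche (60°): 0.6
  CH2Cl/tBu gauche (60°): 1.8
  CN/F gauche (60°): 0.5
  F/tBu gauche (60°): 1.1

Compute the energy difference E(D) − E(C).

-1.3 kcal/mol

D (staggered): CN(120°)/CH2Cl(60°) gauche 0.6; CN(120°)/F(180°) gauche 0.5; tBu(240°)/F(180°) gauche 1.1 → 2.2 kcal/mol.
C (staggered): CN(120°)/CH2Cl(180°) gauche 0.6; tBu(240°)/CH2Cl(180°) gauche 1.8; tBu(240°)/F(300°) gauche 1.1 → 3.5 kcal/mol.
E(D) − E(C) = 2.2 − 3.5 = -1.3 kcal/mol.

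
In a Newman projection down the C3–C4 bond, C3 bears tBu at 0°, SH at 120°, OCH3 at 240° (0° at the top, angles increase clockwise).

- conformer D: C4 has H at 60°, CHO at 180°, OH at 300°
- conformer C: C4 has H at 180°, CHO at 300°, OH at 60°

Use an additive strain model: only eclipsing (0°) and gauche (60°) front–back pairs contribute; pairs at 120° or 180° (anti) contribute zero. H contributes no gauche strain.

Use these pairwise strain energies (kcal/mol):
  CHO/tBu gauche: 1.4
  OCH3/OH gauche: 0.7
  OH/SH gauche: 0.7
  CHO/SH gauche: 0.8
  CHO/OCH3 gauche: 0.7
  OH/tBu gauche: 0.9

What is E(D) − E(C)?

-0.6 kcal/mol

D (staggered): tBu(0°)/OH(300°) gauche 0.9; SH(120°)/CHO(180°) gauche 0.8; OCH3(240°)/CHO(180°) gauche 0.7; OCH3(240°)/OH(300°) gauche 0.7 → 3.1 kcal/mol.
C (staggered): tBu(0°)/CHO(300°) gauche 1.4; tBu(0°)/OH(60°) gauche 0.9; SH(120°)/OH(60°) gauche 0.7; OCH3(240°)/CHO(300°) gauche 0.7 → 3.7 kcal/mol.
E(D) − E(C) = 3.1 − 3.7 = -0.6 kcal/mol.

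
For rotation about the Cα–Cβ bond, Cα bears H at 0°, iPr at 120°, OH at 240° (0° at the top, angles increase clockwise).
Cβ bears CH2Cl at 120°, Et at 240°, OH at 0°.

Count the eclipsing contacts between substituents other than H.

Non-H eclipsing pairs: iPr(120°)/CH2Cl(120°); OH(240°)/Et(240°) — 2 interactions.

2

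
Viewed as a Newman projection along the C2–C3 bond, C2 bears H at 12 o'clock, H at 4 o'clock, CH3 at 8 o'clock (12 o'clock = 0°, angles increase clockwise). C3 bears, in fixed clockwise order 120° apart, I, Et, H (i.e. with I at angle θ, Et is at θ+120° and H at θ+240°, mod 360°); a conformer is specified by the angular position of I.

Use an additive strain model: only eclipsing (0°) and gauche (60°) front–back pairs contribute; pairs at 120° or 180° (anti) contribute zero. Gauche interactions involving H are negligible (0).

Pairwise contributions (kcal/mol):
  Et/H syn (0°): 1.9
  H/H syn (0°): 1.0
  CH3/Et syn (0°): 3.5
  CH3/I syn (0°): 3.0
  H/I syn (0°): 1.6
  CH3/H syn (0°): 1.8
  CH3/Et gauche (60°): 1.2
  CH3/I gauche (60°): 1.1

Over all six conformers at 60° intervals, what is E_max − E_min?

5.0 kcal/mol

I at 0° (eclipsed): H–I eclipsed, H–Et eclipsed, CH3–H eclipsed; 1.6 + 1.9 + 1.8 = 5.3 kcal/mol.
I at 60° (staggered): CH3–Et gauche; 1.2 = 1.2 kcal/mol.
I at 120° (eclipsed): H–H eclipsed, H–I eclipsed, CH3–Et eclipsed; 1.0 + 1.6 + 3.5 = 6.1 kcal/mol.
I at 180° (staggered): CH3–I gauche, CH3–Et gauche; 1.1 + 1.2 = 2.3 kcal/mol.
I at 240° (eclipsed): H–Et eclipsed, H–H eclipsed, CH3–I eclipsed; 1.9 + 1.0 + 3.0 = 5.9 kcal/mol.
I at 300° (staggered): CH3–I gauche; 1.1 = 1.1 kcal/mol.
Max at 120° (6.1 kcal/mol), min at 300° (1.1 kcal/mol); barrier = 5.0 kcal/mol.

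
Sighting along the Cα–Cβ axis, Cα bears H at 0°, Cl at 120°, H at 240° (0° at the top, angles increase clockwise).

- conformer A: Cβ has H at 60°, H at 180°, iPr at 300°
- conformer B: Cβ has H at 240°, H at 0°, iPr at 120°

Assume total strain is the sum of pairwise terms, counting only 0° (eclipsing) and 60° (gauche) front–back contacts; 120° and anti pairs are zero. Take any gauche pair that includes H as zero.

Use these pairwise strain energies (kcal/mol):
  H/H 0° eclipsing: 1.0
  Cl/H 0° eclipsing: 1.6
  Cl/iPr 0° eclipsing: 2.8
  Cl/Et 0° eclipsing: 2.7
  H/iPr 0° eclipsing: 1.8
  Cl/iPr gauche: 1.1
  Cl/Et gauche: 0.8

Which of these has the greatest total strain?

A (staggered): no non-H gauche contacts → 0.0 kcal/mol.
B is eclipsed. H at 0° is eclipsed with H at 0° (1.0); Cl at 120° is eclipsed with iPr at 120° (2.8); H at 240° is eclipsed with H at 240° (1.0). Total 4.8 kcal/mol.
B has the highest total (4.8 kcal/mol).

B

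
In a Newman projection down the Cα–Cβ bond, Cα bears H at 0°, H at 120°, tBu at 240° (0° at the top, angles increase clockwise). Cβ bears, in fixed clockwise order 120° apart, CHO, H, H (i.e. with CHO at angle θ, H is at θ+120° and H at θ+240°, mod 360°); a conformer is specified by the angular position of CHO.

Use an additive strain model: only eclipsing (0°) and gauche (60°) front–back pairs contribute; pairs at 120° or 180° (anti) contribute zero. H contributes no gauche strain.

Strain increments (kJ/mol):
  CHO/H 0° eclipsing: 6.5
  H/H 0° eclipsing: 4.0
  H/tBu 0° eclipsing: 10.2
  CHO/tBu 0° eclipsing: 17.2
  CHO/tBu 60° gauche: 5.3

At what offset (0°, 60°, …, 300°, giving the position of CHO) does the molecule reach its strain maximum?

CHO at 0° (eclipsed): H(0°)/CHO(0°) eclipsed 6.5; H(120°)/H(120°) eclipsed 4.0; tBu(240°)/H(240°) eclipsed 10.2 → 20.7 kJ/mol.
CHO at 60° (staggered): no non-H gauche contacts → 0.0 kJ/mol.
CHO at 120° (eclipsed): H(0°)/H(0°) eclipsed 4.0; H(120°)/CHO(120°) eclipsed 6.5; tBu(240°)/H(240°) eclipsed 10.2 → 20.7 kJ/mol.
CHO at 180° (staggered): tBu(240°)/CHO(180°) gauche 5.3 → 5.3 kJ/mol.
CHO at 240° (eclipsed): H(0°)/H(0°) eclipsed 4.0; H(120°)/H(120°) eclipsed 4.0; tBu(240°)/CHO(240°) eclipsed 17.2 → 25.2 kJ/mol.
CHO at 300° (staggered): tBu(240°)/CHO(300°) gauche 5.3 → 5.3 kJ/mol.
The maximum (25.2 kJ/mol) occurs with CHO at 240°.

240°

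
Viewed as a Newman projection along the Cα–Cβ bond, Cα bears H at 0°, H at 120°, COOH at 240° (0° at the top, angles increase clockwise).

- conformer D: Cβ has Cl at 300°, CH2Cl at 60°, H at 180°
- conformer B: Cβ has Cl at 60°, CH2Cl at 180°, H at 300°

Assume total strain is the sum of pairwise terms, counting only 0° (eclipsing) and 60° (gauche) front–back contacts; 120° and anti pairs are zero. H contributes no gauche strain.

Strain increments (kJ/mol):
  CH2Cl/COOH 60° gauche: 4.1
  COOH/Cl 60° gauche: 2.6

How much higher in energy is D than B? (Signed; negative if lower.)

-1.5 kJ/mol

D is staggered. COOH at 240° is gauche with Cl at 300° (2.6). Total 2.6 kJ/mol.
B is staggered. COOH at 240° is gauche with CH2Cl at 180° (4.1). Total 4.1 kJ/mol.
E(D) − E(B) = 2.6 − 4.1 = -1.5 kJ/mol.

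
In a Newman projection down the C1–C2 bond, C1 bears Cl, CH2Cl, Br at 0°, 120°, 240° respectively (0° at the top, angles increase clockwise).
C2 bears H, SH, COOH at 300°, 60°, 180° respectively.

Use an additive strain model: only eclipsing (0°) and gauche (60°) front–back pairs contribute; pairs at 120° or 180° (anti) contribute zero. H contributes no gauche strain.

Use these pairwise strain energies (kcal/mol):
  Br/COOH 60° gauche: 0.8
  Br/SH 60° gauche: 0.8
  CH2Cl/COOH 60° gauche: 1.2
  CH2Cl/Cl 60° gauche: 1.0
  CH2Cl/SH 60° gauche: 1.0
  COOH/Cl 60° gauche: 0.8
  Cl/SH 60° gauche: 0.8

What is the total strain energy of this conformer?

3.8 kcal/mol

This conformer (staggered): Cl(0°)/SH(60°) gauche 0.8; CH2Cl(120°)/SH(60°) gauche 1.0; CH2Cl(120°)/COOH(180°) gauche 1.2; Br(240°)/COOH(180°) gauche 0.8 → 3.8 kcal/mol.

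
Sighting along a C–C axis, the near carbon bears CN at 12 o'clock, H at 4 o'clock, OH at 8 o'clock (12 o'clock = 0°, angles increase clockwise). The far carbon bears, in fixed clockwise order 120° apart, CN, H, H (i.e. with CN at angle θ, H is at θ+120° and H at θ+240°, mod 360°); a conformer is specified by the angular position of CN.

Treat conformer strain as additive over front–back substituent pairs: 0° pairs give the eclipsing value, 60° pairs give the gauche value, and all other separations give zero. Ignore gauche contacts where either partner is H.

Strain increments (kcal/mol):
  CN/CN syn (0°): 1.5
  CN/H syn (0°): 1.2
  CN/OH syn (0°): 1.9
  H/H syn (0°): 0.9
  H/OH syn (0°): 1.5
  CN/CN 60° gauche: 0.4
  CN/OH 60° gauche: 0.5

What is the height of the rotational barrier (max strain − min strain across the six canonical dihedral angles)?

3.6 kcal/mol

CN at 0° (eclipsed): CN–CN eclipsed, H–H eclipsed, OH–H eclipsed; 1.5 + 0.9 + 1.5 = 3.9 kcal/mol.
CN at 60° (staggered): CN–CN gauche; 0.4 = 0.4 kcal/mol.
CN at 120° (eclipsed): CN–H eclipsed, H–CN eclipsed, OH–H eclipsed; 1.2 + 1.2 + 1.5 = 3.9 kcal/mol.
CN at 180° (staggered): OH–CN gauche; 0.5 = 0.5 kcal/mol.
CN at 240° (eclipsed): CN–H eclipsed, H–H eclipsed, OH–CN eclipsed; 1.2 + 0.9 + 1.9 = 4.0 kcal/mol.
CN at 300° (staggered): CN–CN gauche, OH–CN gauche; 0.4 + 0.5 = 0.9 kcal/mol.
Max at 240° (4.0 kcal/mol), min at 60° (0.4 kcal/mol); barrier = 3.6 kcal/mol.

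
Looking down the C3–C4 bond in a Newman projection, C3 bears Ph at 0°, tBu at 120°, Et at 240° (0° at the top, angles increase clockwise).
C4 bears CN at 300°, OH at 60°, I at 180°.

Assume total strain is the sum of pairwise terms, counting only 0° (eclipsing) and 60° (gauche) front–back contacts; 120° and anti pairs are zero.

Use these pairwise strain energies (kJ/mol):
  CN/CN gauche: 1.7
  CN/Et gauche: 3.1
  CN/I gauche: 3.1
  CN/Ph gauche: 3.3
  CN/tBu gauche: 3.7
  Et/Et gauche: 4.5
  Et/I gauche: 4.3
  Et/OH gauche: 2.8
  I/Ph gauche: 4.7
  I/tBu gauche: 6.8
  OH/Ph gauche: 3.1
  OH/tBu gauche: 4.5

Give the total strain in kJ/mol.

This conformer (staggered): Ph(0°)/CN(300°) gauche 3.3; Ph(0°)/OH(60°) gauche 3.1; tBu(120°)/OH(60°) gauche 4.5; tBu(120°)/I(180°) gauche 6.8; Et(240°)/CN(300°) gauche 3.1; Et(240°)/I(180°) gauche 4.3 → 25.1 kJ/mol.

25.1 kJ/mol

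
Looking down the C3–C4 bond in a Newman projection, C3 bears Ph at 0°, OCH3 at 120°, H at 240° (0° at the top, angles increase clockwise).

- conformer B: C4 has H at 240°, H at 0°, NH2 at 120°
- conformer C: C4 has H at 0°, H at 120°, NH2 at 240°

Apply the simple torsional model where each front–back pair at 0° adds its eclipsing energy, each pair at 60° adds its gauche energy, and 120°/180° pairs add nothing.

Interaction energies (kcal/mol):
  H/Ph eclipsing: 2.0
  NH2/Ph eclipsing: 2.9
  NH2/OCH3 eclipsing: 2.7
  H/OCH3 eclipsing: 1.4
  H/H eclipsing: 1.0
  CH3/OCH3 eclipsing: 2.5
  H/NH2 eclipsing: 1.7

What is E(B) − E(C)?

B is eclipsed. Ph at 0° is eclipsed with H at 0° (2.0); OCH3 at 120° is eclipsed with NH2 at 120° (2.7); H at 240° is eclipsed with H at 240° (1.0). Total 5.7 kcal/mol.
C is eclipsed. Ph at 0° is eclipsed with H at 0° (2.0); OCH3 at 120° is eclipsed with H at 120° (1.4); H at 240° is eclipsed with NH2 at 240° (1.7). Total 5.1 kcal/mol.
E(B) − E(C) = 5.7 − 5.1 = +0.6 kcal/mol.

+0.6 kcal/mol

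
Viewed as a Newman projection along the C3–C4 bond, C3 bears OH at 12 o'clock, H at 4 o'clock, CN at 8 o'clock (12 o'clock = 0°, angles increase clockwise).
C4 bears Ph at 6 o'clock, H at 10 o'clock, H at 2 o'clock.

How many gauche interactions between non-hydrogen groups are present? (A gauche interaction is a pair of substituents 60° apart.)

Non-H gauche pairs: CN(240°)/Ph(180°) — 1 interaction.

1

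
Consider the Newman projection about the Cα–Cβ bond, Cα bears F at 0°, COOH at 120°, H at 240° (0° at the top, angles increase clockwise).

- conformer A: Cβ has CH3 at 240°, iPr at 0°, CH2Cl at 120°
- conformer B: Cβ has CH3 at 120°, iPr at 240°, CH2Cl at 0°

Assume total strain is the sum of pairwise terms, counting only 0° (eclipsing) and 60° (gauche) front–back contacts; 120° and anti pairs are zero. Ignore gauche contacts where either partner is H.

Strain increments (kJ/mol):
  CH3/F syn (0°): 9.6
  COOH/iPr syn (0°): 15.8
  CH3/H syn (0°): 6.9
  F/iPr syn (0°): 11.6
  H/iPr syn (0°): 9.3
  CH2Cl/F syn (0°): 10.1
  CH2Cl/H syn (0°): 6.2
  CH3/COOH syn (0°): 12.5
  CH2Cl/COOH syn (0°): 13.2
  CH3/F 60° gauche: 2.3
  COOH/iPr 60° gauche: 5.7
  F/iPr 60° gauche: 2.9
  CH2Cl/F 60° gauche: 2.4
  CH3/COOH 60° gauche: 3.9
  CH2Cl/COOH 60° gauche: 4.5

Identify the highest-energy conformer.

B

A (eclipsed): F(0°)/iPr(0°) eclipsed 11.6; COOH(120°)/CH2Cl(120°) eclipsed 13.2; H(240°)/CH3(240°) eclipsed 6.9 → 31.7 kJ/mol.
B (eclipsed): F(0°)/CH2Cl(0°) eclipsed 10.1; COOH(120°)/CH3(120°) eclipsed 12.5; H(240°)/iPr(240°) eclipsed 9.3 → 31.9 kJ/mol.
B has the highest total (31.9 kJ/mol).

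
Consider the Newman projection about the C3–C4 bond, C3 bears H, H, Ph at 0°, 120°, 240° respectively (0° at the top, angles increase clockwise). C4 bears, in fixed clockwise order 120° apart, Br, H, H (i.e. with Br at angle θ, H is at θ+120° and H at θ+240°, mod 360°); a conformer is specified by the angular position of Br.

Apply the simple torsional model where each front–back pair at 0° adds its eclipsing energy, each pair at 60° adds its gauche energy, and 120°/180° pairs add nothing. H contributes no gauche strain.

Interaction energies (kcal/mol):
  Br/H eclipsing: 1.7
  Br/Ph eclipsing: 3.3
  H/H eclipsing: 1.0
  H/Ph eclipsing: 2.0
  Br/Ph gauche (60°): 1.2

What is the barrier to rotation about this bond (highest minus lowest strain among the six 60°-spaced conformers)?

Br at 0° (eclipsed): H–Br eclipsed, H–H eclipsed, Ph–H eclipsed; 1.7 + 1.0 + 2.0 = 4.7 kcal/mol.
Br at 60° (staggered): no non-H gauche contacts → 0.0 kcal/mol.
Br at 120° (eclipsed): H–H eclipsed, H–Br eclipsed, Ph–H eclipsed; 1.0 + 1.7 + 2.0 = 4.7 kcal/mol.
Br at 180° (staggered): Ph–Br gauche; 1.2 = 1.2 kcal/mol.
Br at 240° (eclipsed): H–H eclipsed, H–H eclipsed, Ph–Br eclipsed; 1.0 + 1.0 + 3.3 = 5.3 kcal/mol.
Br at 300° (staggered): Ph–Br gauche; 1.2 = 1.2 kcal/mol.
Max at 240° (5.3 kcal/mol), min at 60° (0.0 kcal/mol); barrier = 5.3 kcal/mol.

5.3 kcal/mol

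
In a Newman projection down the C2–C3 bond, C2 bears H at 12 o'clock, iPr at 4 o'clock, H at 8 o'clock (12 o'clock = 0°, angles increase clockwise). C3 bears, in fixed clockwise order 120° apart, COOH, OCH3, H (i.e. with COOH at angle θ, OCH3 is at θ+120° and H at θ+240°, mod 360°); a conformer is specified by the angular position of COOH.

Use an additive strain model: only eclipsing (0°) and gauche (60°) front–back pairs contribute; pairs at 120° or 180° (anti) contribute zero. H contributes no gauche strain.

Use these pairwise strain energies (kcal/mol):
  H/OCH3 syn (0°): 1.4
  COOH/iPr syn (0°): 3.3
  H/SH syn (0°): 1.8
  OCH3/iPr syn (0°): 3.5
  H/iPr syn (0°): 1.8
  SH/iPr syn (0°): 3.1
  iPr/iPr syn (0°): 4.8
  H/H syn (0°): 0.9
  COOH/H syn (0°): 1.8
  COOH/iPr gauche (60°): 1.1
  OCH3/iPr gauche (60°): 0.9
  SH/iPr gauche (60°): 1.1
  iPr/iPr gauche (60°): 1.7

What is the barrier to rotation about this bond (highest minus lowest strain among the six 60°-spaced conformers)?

5.3 kcal/mol

COOH at 0° (eclipsed): H–COOH eclipsed, iPr–OCH3 eclipsed, H–H eclipsed; 1.8 + 3.5 + 0.9 = 6.2 kcal/mol.
COOH at 60° (staggered): iPr–COOH gauche, iPr–OCH3 gauche; 1.1 + 0.9 = 2.0 kcal/mol.
COOH at 120° (eclipsed): H–H eclipsed, iPr–COOH eclipsed, H–OCH3 eclipsed; 0.9 + 3.3 + 1.4 = 5.6 kcal/mol.
COOH at 180° (staggered): iPr–COOH gauche; 1.1 = 1.1 kcal/mol.
COOH at 240° (eclipsed): H–OCH3 eclipsed, iPr–H eclipsed, H–COOH eclipsed; 1.4 + 1.8 + 1.8 = 5.0 kcal/mol.
COOH at 300° (staggered): iPr–OCH3 gauche; 0.9 = 0.9 kcal/mol.
Max at 0° (6.2 kcal/mol), min at 300° (0.9 kcal/mol); barrier = 5.3 kcal/mol.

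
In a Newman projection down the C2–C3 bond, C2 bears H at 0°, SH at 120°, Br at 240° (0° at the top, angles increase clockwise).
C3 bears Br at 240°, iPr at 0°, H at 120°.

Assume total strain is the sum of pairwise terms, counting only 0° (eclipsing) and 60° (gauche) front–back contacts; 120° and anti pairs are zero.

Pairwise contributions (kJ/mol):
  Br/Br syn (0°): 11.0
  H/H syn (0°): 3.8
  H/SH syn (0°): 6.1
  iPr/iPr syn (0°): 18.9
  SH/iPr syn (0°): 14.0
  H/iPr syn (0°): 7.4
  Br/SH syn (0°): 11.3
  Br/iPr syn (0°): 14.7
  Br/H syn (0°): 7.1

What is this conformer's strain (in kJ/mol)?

This conformer (eclipsed): H(0°)/iPr(0°) eclipsed 7.4; SH(120°)/H(120°) eclipsed 6.1; Br(240°)/Br(240°) eclipsed 11.0 → 24.5 kJ/mol.

24.5 kJ/mol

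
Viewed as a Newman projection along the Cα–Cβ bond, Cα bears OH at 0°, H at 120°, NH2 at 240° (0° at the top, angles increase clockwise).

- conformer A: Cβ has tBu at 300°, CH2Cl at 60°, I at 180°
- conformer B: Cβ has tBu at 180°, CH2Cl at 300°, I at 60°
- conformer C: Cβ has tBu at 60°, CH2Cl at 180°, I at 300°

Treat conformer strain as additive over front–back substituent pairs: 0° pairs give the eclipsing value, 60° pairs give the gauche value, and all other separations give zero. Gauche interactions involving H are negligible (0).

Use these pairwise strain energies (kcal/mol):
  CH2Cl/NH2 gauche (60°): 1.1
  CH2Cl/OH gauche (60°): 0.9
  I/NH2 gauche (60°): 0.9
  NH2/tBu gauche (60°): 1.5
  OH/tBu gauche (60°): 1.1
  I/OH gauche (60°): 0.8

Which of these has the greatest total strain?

A

A (staggered): OH–tBu gauche, OH–CH2Cl gauche, NH2–tBu gauche, NH2–I gauche; 1.1 + 0.9 + 1.5 + 0.9 = 4.4 kcal/mol.
B (staggered): OH–CH2Cl gauche, OH–I gauche, NH2–tBu gauche, NH2–CH2Cl gauche; 0.9 + 0.8 + 1.5 + 1.1 = 4.3 kcal/mol.
C (staggered): OH–tBu gauche, OH–I gauche, NH2–CH2Cl gauche, NH2–I gauche; 1.1 + 0.8 + 1.1 + 0.9 = 3.9 kcal/mol.
A has the highest total (4.4 kcal/mol).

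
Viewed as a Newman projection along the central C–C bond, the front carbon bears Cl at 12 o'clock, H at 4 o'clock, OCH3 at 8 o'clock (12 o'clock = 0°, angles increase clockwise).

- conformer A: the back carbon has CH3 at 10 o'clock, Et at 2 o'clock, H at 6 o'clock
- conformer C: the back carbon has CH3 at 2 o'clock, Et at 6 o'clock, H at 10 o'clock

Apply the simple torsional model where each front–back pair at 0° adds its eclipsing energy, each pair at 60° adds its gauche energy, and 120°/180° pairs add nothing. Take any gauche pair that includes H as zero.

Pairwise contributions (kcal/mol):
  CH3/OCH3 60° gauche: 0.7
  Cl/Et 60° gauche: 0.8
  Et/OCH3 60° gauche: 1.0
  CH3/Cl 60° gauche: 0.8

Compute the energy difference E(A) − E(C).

A is staggered. Cl at 0° is gauche with CH3 at 300° (0.8); Cl at 0° is gauche with Et at 60° (0.8); OCH3 at 240° is gauche with CH3 at 300° (0.7). Total 2.3 kcal/mol.
C is staggered. Cl at 0° is gauche with CH3 at 60° (0.8); OCH3 at 240° is gauche with Et at 180° (1.0). Total 1.8 kcal/mol.
E(A) − E(C) = 2.3 − 1.8 = +0.5 kcal/mol.

+0.5 kcal/mol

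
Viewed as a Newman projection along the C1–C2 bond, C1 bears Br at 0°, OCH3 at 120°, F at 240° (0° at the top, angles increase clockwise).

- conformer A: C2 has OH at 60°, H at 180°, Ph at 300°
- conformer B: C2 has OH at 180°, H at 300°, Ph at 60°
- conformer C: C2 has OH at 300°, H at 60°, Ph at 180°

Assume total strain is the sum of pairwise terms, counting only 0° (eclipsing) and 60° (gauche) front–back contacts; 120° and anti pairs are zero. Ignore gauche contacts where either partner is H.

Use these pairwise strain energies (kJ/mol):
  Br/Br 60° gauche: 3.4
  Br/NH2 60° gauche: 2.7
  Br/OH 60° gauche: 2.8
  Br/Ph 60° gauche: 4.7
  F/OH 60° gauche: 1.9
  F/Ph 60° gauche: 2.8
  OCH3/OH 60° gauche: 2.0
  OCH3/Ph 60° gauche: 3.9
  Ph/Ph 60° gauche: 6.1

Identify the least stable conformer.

B

A is staggered. Br at 0° is gauche with OH at 60° (2.8); Br at 0° is gauche with Ph at 300° (4.7); OCH3 at 120° is gauche with OH at 60° (2.0); F at 240° is gauche with Ph at 300° (2.8). Total 12.3 kJ/mol.
B is staggered. Br at 0° is gauche with Ph at 60° (4.7); OCH3 at 120° is gauche with OH at 180° (2.0); OCH3 at 120° is gauche with Ph at 60° (3.9); F at 240° is gauche with OH at 180° (1.9). Total 12.5 kJ/mol.
C is staggered. Br at 0° is gauche with OH at 300° (2.8); OCH3 at 120° is gauche with Ph at 180° (3.9); F at 240° is gauche with OH at 300° (1.9); F at 240° is gauche with Ph at 180° (2.8). Total 11.4 kJ/mol.
B has the highest total (12.5 kJ/mol).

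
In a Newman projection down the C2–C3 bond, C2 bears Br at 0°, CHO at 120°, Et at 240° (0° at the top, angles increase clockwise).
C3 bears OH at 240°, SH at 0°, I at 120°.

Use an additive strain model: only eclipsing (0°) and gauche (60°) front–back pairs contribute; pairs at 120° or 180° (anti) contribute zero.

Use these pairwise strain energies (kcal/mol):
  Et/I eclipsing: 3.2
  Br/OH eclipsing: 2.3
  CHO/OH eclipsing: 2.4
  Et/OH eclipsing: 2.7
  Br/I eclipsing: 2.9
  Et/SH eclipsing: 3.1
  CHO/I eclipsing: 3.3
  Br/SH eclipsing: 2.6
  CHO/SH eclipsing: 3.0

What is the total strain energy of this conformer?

8.6 kcal/mol

This conformer (eclipsed): Br(0°)/SH(0°) eclipsed 2.6; CHO(120°)/I(120°) eclipsed 3.3; Et(240°)/OH(240°) eclipsed 2.7 → 8.6 kcal/mol.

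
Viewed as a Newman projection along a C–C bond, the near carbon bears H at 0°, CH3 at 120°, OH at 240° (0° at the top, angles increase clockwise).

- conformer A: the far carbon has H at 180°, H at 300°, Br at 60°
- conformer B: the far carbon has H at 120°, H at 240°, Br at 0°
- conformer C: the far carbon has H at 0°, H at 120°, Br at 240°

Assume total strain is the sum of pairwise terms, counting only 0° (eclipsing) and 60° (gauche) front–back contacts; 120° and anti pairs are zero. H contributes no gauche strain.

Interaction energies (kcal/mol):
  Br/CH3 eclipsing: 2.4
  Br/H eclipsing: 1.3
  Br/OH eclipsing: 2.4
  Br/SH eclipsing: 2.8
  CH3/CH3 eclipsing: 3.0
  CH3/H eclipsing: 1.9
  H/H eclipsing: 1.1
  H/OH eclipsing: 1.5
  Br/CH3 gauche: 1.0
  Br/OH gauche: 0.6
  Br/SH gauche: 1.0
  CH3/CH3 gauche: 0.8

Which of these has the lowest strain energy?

A

A (staggered): CH3–Br gauche; 1.0 = 1.0 kcal/mol.
B (eclipsed): H–Br eclipsed, CH3–H eclipsed, OH–H eclipsed; 1.3 + 1.9 + 1.5 = 4.7 kcal/mol.
C (eclipsed): H–H eclipsed, CH3–H eclipsed, OH–Br eclipsed; 1.1 + 1.9 + 2.4 = 5.4 kcal/mol.
A has the lowest total (1.0 kcal/mol).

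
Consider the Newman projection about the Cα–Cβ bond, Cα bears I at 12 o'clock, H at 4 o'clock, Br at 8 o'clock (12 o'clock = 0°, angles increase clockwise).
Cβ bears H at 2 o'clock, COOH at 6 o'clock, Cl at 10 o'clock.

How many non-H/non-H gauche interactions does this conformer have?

Non-H gauche pairs: I(0°)/Cl(300°); Br(240°)/COOH(180°); Br(240°)/Cl(300°) — 3 interactions.

3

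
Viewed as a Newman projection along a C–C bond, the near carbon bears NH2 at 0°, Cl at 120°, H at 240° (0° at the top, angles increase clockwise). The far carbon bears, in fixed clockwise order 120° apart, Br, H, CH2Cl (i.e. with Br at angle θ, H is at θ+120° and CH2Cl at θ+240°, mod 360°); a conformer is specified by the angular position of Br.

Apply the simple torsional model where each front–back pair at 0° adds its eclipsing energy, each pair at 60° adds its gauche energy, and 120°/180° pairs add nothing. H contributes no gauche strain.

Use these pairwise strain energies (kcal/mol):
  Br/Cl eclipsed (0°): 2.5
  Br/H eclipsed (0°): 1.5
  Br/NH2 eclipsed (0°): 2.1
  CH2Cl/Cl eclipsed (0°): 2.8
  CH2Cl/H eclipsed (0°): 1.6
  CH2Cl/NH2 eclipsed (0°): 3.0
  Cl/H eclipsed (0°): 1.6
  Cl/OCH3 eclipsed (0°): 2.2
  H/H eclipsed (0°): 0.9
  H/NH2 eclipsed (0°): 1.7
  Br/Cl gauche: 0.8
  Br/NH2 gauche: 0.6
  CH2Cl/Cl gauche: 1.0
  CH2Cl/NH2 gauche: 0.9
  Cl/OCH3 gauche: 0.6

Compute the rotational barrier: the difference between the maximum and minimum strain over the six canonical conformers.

Br at 0° (eclipsed): NH2(0°)/Br(0°) eclipsed 2.1; Cl(120°)/H(120°) eclipsed 1.6; H(240°)/CH2Cl(240°) eclipsed 1.6 → 5.3 kcal/mol.
Br at 60° (staggered): NH2(0°)/Br(60°) gauche 0.6; NH2(0°)/CH2Cl(300°) gauche 0.9; Cl(120°)/Br(60°) gauche 0.8 → 2.3 kcal/mol.
Br at 120° (eclipsed): NH2(0°)/CH2Cl(0°) eclipsed 3.0; Cl(120°)/Br(120°) eclipsed 2.5; H(240°)/H(240°) eclipsed 0.9 → 6.4 kcal/mol.
Br at 180° (staggered): NH2(0°)/CH2Cl(60°) gauche 0.9; Cl(120°)/Br(180°) gauche 0.8; Cl(120°)/CH2Cl(60°) gauche 1.0 → 2.7 kcal/mol.
Br at 240° (eclipsed): NH2(0°)/H(0°) eclipsed 1.7; Cl(120°)/CH2Cl(120°) eclipsed 2.8; H(240°)/Br(240°) eclipsed 1.5 → 6.0 kcal/mol.
Br at 300° (staggered): NH2(0°)/Br(300°) gauche 0.6; Cl(120°)/CH2Cl(180°) gauche 1.0 → 1.6 kcal/mol.
Max at 120° (6.4 kcal/mol), min at 300° (1.6 kcal/mol); barrier = 4.8 kcal/mol.

4.8 kcal/mol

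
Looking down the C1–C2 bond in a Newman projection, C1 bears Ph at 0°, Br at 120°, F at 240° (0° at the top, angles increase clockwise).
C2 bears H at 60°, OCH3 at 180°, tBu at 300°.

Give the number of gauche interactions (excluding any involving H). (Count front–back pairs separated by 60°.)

4

Non-H gauche pairs: Ph(0°)/tBu(300°); Br(120°)/OCH3(180°); F(240°)/OCH3(180°); F(240°)/tBu(300°) — 4 interactions.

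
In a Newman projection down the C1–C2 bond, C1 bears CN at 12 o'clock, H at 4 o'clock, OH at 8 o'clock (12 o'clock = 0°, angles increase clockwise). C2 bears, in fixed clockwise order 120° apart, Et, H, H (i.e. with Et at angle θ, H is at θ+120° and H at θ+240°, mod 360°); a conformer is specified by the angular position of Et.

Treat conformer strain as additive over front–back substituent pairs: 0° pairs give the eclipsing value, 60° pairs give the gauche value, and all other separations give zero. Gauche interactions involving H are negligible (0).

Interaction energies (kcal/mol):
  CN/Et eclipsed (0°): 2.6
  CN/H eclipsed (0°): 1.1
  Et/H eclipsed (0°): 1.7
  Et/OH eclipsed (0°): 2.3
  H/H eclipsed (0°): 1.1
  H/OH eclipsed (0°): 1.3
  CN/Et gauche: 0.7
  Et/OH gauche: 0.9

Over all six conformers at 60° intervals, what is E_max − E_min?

4.3 kcal/mol

Et at 0° (eclipsed): CN–Et eclipsed, H–H eclipsed, OH–H eclipsed; 2.6 + 1.1 + 1.3 = 5.0 kcal/mol.
Et at 60° (staggered): CN–Et gauche; 0.7 = 0.7 kcal/mol.
Et at 120° (eclipsed): CN–H eclipsed, H–Et eclipsed, OH–H eclipsed; 1.1 + 1.7 + 1.3 = 4.1 kcal/mol.
Et at 180° (staggered): OH–Et gauche; 0.9 = 0.9 kcal/mol.
Et at 240° (eclipsed): CN–H eclipsed, H–H eclipsed, OH–Et eclipsed; 1.1 + 1.1 + 2.3 = 4.5 kcal/mol.
Et at 300° (staggered): CN–Et gauche, OH–Et gauche; 0.7 + 0.9 = 1.6 kcal/mol.
Max at 0° (5.0 kcal/mol), min at 60° (0.7 kcal/mol); barrier = 4.3 kcal/mol.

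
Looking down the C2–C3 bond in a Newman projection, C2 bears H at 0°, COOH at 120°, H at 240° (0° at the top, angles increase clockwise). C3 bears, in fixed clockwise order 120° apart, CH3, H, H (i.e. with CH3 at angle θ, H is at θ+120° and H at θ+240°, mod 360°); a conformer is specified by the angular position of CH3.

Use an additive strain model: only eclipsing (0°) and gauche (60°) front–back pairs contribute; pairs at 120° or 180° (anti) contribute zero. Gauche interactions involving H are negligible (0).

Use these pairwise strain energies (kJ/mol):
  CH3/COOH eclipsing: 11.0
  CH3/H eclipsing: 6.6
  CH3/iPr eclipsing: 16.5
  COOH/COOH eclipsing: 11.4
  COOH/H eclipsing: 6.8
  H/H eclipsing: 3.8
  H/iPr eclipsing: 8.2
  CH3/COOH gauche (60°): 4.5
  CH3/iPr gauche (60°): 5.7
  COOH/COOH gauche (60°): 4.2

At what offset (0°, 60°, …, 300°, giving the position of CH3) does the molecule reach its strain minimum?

300°

CH3 at 0° (eclipsed): H(0°)/CH3(0°) eclipsed 6.6; COOH(120°)/H(120°) eclipsed 6.8; H(240°)/H(240°) eclipsed 3.8 → 17.2 kJ/mol.
CH3 at 60° (staggered): COOH(120°)/CH3(60°) gauche 4.5 → 4.5 kJ/mol.
CH3 at 120° (eclipsed): H(0°)/H(0°) eclipsed 3.8; COOH(120°)/CH3(120°) eclipsed 11.0; H(240°)/H(240°) eclipsed 3.8 → 18.6 kJ/mol.
CH3 at 180° (staggered): COOH(120°)/CH3(180°) gauche 4.5 → 4.5 kJ/mol.
CH3 at 240° (eclipsed): H(0°)/H(0°) eclipsed 3.8; COOH(120°)/H(120°) eclipsed 6.8; H(240°)/CH3(240°) eclipsed 6.6 → 17.2 kJ/mol.
CH3 at 300° (staggered): no non-H gauche contacts → 0.0 kJ/mol.
The minimum (0.0 kJ/mol) occurs with CH3 at 300°.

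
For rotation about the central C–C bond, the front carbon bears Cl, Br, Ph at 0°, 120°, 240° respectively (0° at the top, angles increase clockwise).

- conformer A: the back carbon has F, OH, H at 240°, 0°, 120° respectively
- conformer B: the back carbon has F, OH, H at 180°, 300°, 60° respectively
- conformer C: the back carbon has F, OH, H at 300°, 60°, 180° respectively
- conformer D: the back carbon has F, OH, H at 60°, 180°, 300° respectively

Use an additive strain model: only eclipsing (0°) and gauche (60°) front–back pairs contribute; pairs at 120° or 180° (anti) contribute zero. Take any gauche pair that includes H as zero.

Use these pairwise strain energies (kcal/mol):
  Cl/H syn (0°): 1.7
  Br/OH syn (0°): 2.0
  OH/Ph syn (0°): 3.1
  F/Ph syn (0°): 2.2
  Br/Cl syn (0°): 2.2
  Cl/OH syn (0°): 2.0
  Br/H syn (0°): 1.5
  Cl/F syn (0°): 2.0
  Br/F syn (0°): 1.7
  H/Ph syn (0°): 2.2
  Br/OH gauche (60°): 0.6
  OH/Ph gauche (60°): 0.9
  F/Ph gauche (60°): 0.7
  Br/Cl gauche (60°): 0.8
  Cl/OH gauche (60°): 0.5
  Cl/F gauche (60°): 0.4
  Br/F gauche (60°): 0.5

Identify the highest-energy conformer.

A

A (eclipsed): Cl–OH eclipsed, Br–H eclipsed, Ph–F eclipsed; 2.0 + 1.5 + 2.2 = 5.7 kcal/mol.
B (staggered): Cl–OH gauche, Br–F gauche, Ph–F gauche, Ph–OH gauche; 0.5 + 0.5 + 0.7 + 0.9 = 2.6 kcal/mol.
C (staggered): Cl–F gauche, Cl–OH gauche, Br–OH gauche, Ph–F gauche; 0.4 + 0.5 + 0.6 + 0.7 = 2.2 kcal/mol.
D (staggered): Cl–F gauche, Br–F gauche, Br–OH gauche, Ph–OH gauche; 0.4 + 0.5 + 0.6 + 0.9 = 2.4 kcal/mol.
A has the highest total (5.7 kcal/mol).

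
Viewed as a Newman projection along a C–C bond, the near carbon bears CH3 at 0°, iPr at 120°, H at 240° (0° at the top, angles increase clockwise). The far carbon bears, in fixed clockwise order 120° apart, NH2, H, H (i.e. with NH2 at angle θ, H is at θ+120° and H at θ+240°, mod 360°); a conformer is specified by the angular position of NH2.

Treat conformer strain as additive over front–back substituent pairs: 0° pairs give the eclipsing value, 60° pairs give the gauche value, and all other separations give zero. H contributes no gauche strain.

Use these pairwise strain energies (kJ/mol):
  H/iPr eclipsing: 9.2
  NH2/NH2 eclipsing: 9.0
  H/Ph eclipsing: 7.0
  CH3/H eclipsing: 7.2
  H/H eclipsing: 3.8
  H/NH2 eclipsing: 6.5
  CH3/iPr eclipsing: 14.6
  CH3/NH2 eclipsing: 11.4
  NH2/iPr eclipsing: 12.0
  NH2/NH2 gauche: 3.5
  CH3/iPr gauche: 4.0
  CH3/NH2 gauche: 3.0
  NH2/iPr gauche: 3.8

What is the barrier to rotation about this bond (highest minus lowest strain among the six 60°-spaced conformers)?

NH2 at 0° (eclipsed): CH3–NH2 eclipsed, iPr–H eclipsed, H–H eclipsed; 11.4 + 9.2 + 3.8 = 24.4 kJ/mol.
NH2 at 60° (staggered): CH3–NH2 gauche, iPr–NH2 gauche; 3.0 + 3.8 = 6.8 kJ/mol.
NH2 at 120° (eclipsed): CH3–H eclipsed, iPr–NH2 eclipsed, H–H eclipsed; 7.2 + 12.0 + 3.8 = 23.0 kJ/mol.
NH2 at 180° (staggered): iPr–NH2 gauche; 3.8 = 3.8 kJ/mol.
NH2 at 240° (eclipsed): CH3–H eclipsed, iPr–H eclipsed, H–NH2 eclipsed; 7.2 + 9.2 + 6.5 = 22.9 kJ/mol.
NH2 at 300° (staggered): CH3–NH2 gauche; 3.0 = 3.0 kJ/mol.
Max at 0° (24.4 kJ/mol), min at 300° (3.0 kJ/mol); barrier = 21.4 kJ/mol.

21.4 kJ/mol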